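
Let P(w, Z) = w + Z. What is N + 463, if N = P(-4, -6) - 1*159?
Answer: 294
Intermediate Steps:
P(w, Z) = Z + w
N = -169 (N = (-6 - 4) - 1*159 = -10 - 159 = -169)
N + 463 = -169 + 463 = 294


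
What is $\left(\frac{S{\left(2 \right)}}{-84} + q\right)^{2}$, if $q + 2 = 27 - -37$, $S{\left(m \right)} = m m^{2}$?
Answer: $\frac{1690000}{441} \approx 3832.2$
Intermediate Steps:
$S{\left(m \right)} = m^{3}$
$q = 62$ ($q = -2 + \left(27 - -37\right) = -2 + \left(27 + 37\right) = -2 + 64 = 62$)
$\left(\frac{S{\left(2 \right)}}{-84} + q\right)^{2} = \left(\frac{2^{3}}{-84} + 62\right)^{2} = \left(8 \left(- \frac{1}{84}\right) + 62\right)^{2} = \left(- \frac{2}{21} + 62\right)^{2} = \left(\frac{1300}{21}\right)^{2} = \frac{1690000}{441}$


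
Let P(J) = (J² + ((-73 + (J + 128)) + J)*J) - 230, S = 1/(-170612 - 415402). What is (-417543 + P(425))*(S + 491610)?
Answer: 1287475740806791/17758 ≈ 7.2501e+10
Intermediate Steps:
S = -1/586014 (S = 1/(-586014) = -1/586014 ≈ -1.7064e-6)
P(J) = -230 + J² + J*(55 + 2*J) (P(J) = (J² + ((-73 + (128 + J)) + J)*J) - 230 = (J² + ((55 + J) + J)*J) - 230 = (J² + (55 + 2*J)*J) - 230 = (J² + J*(55 + 2*J)) - 230 = -230 + J² + J*(55 + 2*J))
(-417543 + P(425))*(S + 491610) = (-417543 + (-230 + 3*425² + 55*425))*(-1/586014 + 491610) = (-417543 + (-230 + 3*180625 + 23375))*(288090342539/586014) = (-417543 + (-230 + 541875 + 23375))*(288090342539/586014) = (-417543 + 565020)*(288090342539/586014) = 147477*(288090342539/586014) = 1287475740806791/17758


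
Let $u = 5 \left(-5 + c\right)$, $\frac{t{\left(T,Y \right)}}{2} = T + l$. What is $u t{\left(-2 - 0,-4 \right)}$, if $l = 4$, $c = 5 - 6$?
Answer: $-120$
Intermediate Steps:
$c = -1$ ($c = 5 - 6 = -1$)
$t{\left(T,Y \right)} = 8 + 2 T$ ($t{\left(T,Y \right)} = 2 \left(T + 4\right) = 2 \left(4 + T\right) = 8 + 2 T$)
$u = -30$ ($u = 5 \left(-5 - 1\right) = 5 \left(-6\right) = -30$)
$u t{\left(-2 - 0,-4 \right)} = - 30 \left(8 + 2 \left(-2 - 0\right)\right) = - 30 \left(8 + 2 \left(-2 + 0\right)\right) = - 30 \left(8 + 2 \left(-2\right)\right) = - 30 \left(8 - 4\right) = \left(-30\right) 4 = -120$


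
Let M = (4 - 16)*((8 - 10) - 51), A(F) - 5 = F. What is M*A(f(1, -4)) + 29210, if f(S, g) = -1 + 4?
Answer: 34298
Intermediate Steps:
f(S, g) = 3
A(F) = 5 + F
M = 636 (M = -12*(-2 - 51) = -12*(-53) = 636)
M*A(f(1, -4)) + 29210 = 636*(5 + 3) + 29210 = 636*8 + 29210 = 5088 + 29210 = 34298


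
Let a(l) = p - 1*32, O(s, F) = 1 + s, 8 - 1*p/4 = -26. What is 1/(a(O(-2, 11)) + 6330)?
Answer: 1/6434 ≈ 0.00015542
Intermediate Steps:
p = 136 (p = 32 - 4*(-26) = 32 + 104 = 136)
a(l) = 104 (a(l) = 136 - 1*32 = 136 - 32 = 104)
1/(a(O(-2, 11)) + 6330) = 1/(104 + 6330) = 1/6434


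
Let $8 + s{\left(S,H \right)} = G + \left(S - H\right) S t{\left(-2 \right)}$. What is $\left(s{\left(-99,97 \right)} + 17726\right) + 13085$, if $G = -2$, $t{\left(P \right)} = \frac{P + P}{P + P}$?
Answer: $50205$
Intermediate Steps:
$t{\left(P \right)} = 1$ ($t{\left(P \right)} = \frac{2 P}{2 P} = 2 P \frac{1}{2 P} = 1$)
$s{\left(S,H \right)} = -10 + S \left(S - H\right)$ ($s{\left(S,H \right)} = -8 + \left(-2 + \left(S - H\right) S 1\right) = -8 + \left(-2 + S \left(S - H\right) 1\right) = -8 + \left(-2 + S \left(S - H\right)\right) = -10 + S \left(S - H\right)$)
$\left(s{\left(-99,97 \right)} + 17726\right) + 13085 = \left(\left(-10 + \left(-99\right)^{2} - 97 \left(-99\right)\right) + 17726\right) + 13085 = \left(\left(-10 + 9801 + 9603\right) + 17726\right) + 13085 = \left(19394 + 17726\right) + 13085 = 37120 + 13085 = 50205$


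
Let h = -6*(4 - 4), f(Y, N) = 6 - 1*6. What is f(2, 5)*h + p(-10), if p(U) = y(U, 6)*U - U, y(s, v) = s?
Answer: 110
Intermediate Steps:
p(U) = U² - U (p(U) = U*U - U = U² - U)
f(Y, N) = 0 (f(Y, N) = 6 - 6 = 0)
h = 0 (h = -6*0 = 0)
f(2, 5)*h + p(-10) = 0*0 - 10*(-1 - 10) = 0 - 10*(-11) = 0 + 110 = 110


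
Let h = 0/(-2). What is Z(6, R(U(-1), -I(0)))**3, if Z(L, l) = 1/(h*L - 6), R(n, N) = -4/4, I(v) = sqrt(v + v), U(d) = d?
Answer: -1/216 ≈ -0.0046296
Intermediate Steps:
I(v) = sqrt(2)*sqrt(v) (I(v) = sqrt(2*v) = sqrt(2)*sqrt(v))
h = 0 (h = 0*(-1/2) = 0)
R(n, N) = -1 (R(n, N) = -4*1/4 = -1)
Z(L, l) = -1/6 (Z(L, l) = 1/(0*L - 6) = 1/(0 - 6) = 1/(-6) = -1/6)
Z(6, R(U(-1), -I(0)))**3 = (-1/6)**3 = -1/216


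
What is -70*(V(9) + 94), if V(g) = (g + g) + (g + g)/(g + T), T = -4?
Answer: -8092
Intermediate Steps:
V(g) = 2*g + 2*g/(-4 + g) (V(g) = (g + g) + (g + g)/(g - 4) = 2*g + (2*g)/(-4 + g) = 2*g + 2*g/(-4 + g))
-70*(V(9) + 94) = -70*(2*9*(-3 + 9)/(-4 + 9) + 94) = -70*(2*9*6/5 + 94) = -70*(2*9*(⅕)*6 + 94) = -70*(108/5 + 94) = -70*578/5 = -8092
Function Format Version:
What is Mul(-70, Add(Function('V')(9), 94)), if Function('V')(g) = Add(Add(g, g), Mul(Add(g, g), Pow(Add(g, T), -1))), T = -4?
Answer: -8092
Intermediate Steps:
Function('V')(g) = Add(Mul(2, g), Mul(2, g, Pow(Add(-4, g), -1))) (Function('V')(g) = Add(Add(g, g), Mul(Add(g, g), Pow(Add(g, -4), -1))) = Add(Mul(2, g), Mul(Mul(2, g), Pow(Add(-4, g), -1))) = Add(Mul(2, g), Mul(2, g, Pow(Add(-4, g), -1))))
Mul(-70, Add(Function('V')(9), 94)) = Mul(-70, Add(Mul(2, 9, Pow(Add(-4, 9), -1), Add(-3, 9)), 94)) = Mul(-70, Add(Mul(2, 9, Pow(5, -1), 6), 94)) = Mul(-70, Add(Mul(2, 9, Rational(1, 5), 6), 94)) = Mul(-70, Add(Rational(108, 5), 94)) = Mul(-70, Rational(578, 5)) = -8092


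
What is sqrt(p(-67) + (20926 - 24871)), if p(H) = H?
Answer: 2*I*sqrt(1003) ≈ 63.34*I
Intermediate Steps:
sqrt(p(-67) + (20926 - 24871)) = sqrt(-67 + (20926 - 24871)) = sqrt(-67 - 3945) = sqrt(-4012) = 2*I*sqrt(1003)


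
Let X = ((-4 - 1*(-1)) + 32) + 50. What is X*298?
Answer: 23542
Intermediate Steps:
X = 79 (X = ((-4 + 1) + 32) + 50 = (-3 + 32) + 50 = 29 + 50 = 79)
X*298 = 79*298 = 23542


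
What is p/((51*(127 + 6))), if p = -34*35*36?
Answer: -120/19 ≈ -6.3158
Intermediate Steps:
p = -42840 (p = -1190*36 = -42840)
p/((51*(127 + 6))) = -42840*1/(51*(127 + 6)) = -42840/(51*133) = -42840/6783 = -42840*1/6783 = -120/19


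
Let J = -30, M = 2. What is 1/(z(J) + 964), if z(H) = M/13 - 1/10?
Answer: 130/125327 ≈ 0.0010373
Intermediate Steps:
z(H) = 7/130 (z(H) = 2/13 - 1/10 = 2*(1/13) - 1*⅒ = 2/13 - ⅒ = 7/130)
1/(z(J) + 964) = 1/(7/130 + 964) = 1/(125327/130) = 130/125327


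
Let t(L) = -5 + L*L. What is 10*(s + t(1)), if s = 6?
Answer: 20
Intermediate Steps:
t(L) = -5 + L**2
10*(s + t(1)) = 10*(6 + (-5 + 1**2)) = 10*(6 + (-5 + 1)) = 10*(6 - 4) = 10*2 = 20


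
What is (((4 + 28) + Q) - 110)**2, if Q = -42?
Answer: 14400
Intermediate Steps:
(((4 + 28) + Q) - 110)**2 = (((4 + 28) - 42) - 110)**2 = ((32 - 42) - 110)**2 = (-10 - 110)**2 = (-120)**2 = 14400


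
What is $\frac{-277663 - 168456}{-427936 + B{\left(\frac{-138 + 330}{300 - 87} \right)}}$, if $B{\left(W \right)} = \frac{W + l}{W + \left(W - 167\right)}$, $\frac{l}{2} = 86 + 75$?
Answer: $\frac{5232529751}{5019284270} \approx 1.0425$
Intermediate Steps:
$l = 322$ ($l = 2 \left(86 + 75\right) = 2 \cdot 161 = 322$)
$B{\left(W \right)} = \frac{322 + W}{-167 + 2 W}$ ($B{\left(W \right)} = \frac{W + 322}{W + \left(W - 167\right)} = \frac{322 + W}{W + \left(W - 167\right)} = \frac{322 + W}{W + \left(-167 + W\right)} = \frac{322 + W}{-167 + 2 W}$)
$\frac{-277663 - 168456}{-427936 + B{\left(\frac{-138 + 330}{300 - 87} \right)}} = \frac{-277663 - 168456}{-427936 + \frac{322 + \frac{-138 + 330}{300 - 87}}{-167 + 2 \frac{-138 + 330}{300 - 87}}} = - \frac{446119}{-427936 + \frac{322 + \frac{192}{213}}{-167 + 2 \cdot \frac{192}{213}}} = - \frac{446119}{-427936 + \frac{322 + 192 \cdot \frac{1}{213}}{-167 + 2 \cdot 192 \cdot \frac{1}{213}}} = - \frac{446119}{-427936 + \frac{322 + \frac{64}{71}}{-167 + 2 \cdot \frac{64}{71}}} = - \frac{446119}{-427936 + \frac{1}{-167 + \frac{128}{71}} \cdot \frac{22926}{71}} = - \frac{446119}{-427936 + \frac{1}{- \frac{11729}{71}} \cdot \frac{22926}{71}} = - \frac{446119}{-427936 - \frac{22926}{11729}} = - \frac{446119}{- \frac{5019284270}{11729}} = \left(-446119\right) \left(- \frac{11729}{5019284270}\right) = \frac{5232529751}{5019284270}$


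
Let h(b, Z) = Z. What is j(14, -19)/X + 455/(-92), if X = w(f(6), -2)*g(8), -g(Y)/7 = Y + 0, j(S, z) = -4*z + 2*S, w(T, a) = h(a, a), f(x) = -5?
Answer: -2587/644 ≈ -4.0171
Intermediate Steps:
w(T, a) = a
g(Y) = -7*Y (g(Y) = -7*(Y + 0) = -7*Y)
X = 112 (X = -(-14)*8 = -2*(-56) = 112)
j(14, -19)/X + 455/(-92) = (-4*(-19) + 2*14)/112 + 455/(-92) = (76 + 28)*(1/112) + 455*(-1/92) = 104*(1/112) - 455/92 = 13/14 - 455/92 = -2587/644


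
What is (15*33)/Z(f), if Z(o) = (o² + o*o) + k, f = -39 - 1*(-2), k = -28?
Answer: 99/542 ≈ 0.18266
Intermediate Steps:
f = -37 (f = -39 + 2 = -37)
Z(o) = -28 + 2*o² (Z(o) = (o² + o*o) - 28 = (o² + o²) - 28 = 2*o² - 28 = -28 + 2*o²)
(15*33)/Z(f) = (15*33)/(-28 + 2*(-37)²) = 495/(-28 + 2*1369) = 495/(-28 + 2738) = 495/2710 = 495*(1/2710) = 99/542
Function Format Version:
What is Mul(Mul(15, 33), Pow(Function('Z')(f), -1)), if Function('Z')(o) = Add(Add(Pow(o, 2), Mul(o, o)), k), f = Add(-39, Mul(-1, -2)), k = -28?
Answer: Rational(99, 542) ≈ 0.18266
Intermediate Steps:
f = -37 (f = Add(-39, 2) = -37)
Function('Z')(o) = Add(-28, Mul(2, Pow(o, 2))) (Function('Z')(o) = Add(Add(Pow(o, 2), Mul(o, o)), -28) = Add(Add(Pow(o, 2), Pow(o, 2)), -28) = Add(Mul(2, Pow(o, 2)), -28) = Add(-28, Mul(2, Pow(o, 2))))
Mul(Mul(15, 33), Pow(Function('Z')(f), -1)) = Mul(Mul(15, 33), Pow(Add(-28, Mul(2, Pow(-37, 2))), -1)) = Mul(495, Pow(Add(-28, Mul(2, 1369)), -1)) = Mul(495, Pow(Add(-28, 2738), -1)) = Mul(495, Pow(2710, -1)) = Mul(495, Rational(1, 2710)) = Rational(99, 542)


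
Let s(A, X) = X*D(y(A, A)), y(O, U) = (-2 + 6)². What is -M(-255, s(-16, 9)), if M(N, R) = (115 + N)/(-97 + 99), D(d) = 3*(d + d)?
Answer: 70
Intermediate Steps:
y(O, U) = 16 (y(O, U) = 4² = 16)
D(d) = 6*d (D(d) = 3*(2*d) = 6*d)
s(A, X) = 96*X (s(A, X) = X*(6*16) = X*96 = 96*X)
M(N, R) = 115/2 + N/2 (M(N, R) = (115 + N)/2 = (115 + N)*(½) = 115/2 + N/2)
-M(-255, s(-16, 9)) = -(115/2 + (½)*(-255)) = -(115/2 - 255/2) = -1*(-70) = 70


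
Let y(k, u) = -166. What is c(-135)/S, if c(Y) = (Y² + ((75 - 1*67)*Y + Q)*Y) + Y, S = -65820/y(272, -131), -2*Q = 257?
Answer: 2005695/4388 ≈ 457.09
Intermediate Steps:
Q = -257/2 (Q = -½*257 = -257/2 ≈ -128.50)
S = 32910/83 (S = -65820/(-166) = -65820*(-1/166) = 32910/83 ≈ 396.51)
c(Y) = Y + Y² + Y*(-257/2 + 8*Y) (c(Y) = (Y² + ((75 - 1*67)*Y - 257/2)*Y) + Y = (Y² + ((75 - 67)*Y - 257/2)*Y) + Y = (Y² + (8*Y - 257/2)*Y) + Y = (Y² + (-257/2 + 8*Y)*Y) + Y = (Y² + Y*(-257/2 + 8*Y)) + Y = Y + Y² + Y*(-257/2 + 8*Y))
c(-135)/S = ((3/2)*(-135)*(-85 + 6*(-135)))/(32910/83) = ((3/2)*(-135)*(-85 - 810))*(83/32910) = ((3/2)*(-135)*(-895))*(83/32910) = (362475/2)*(83/32910) = 2005695/4388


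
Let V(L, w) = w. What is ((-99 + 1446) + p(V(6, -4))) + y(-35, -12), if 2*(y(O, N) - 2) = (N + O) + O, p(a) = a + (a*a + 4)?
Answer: 1324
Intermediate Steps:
p(a) = 4 + a + a² (p(a) = a + (a² + 4) = a + (4 + a²) = 4 + a + a²)
y(O, N) = 2 + O + N/2 (y(O, N) = 2 + ((N + O) + O)/2 = 2 + (N + 2*O)/2 = 2 + (O + N/2) = 2 + O + N/2)
((-99 + 1446) + p(V(6, -4))) + y(-35, -12) = ((-99 + 1446) + (4 - 4 + (-4)²)) + (2 - 35 + (½)*(-12)) = (1347 + (4 - 4 + 16)) + (2 - 35 - 6) = (1347 + 16) - 39 = 1363 - 39 = 1324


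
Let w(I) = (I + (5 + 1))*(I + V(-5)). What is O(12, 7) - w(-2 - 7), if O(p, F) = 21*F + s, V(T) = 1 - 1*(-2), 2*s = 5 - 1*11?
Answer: 126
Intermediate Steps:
s = -3 (s = (5 - 1*11)/2 = (5 - 11)/2 = (1/2)*(-6) = -3)
V(T) = 3 (V(T) = 1 + 2 = 3)
w(I) = (3 + I)*(6 + I) (w(I) = (I + (5 + 1))*(I + 3) = (I + 6)*(3 + I) = (6 + I)*(3 + I) = (3 + I)*(6 + I))
O(p, F) = -3 + 21*F (O(p, F) = 21*F - 3 = -3 + 21*F)
O(12, 7) - w(-2 - 7) = (-3 + 21*7) - (18 + (-2 - 7)**2 + 9*(-2 - 7)) = (-3 + 147) - (18 + (-9)**2 + 9*(-9)) = 144 - (18 + 81 - 81) = 144 - 1*18 = 144 - 18 = 126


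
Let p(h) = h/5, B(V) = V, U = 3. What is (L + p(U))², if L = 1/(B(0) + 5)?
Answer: 16/25 ≈ 0.64000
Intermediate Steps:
p(h) = h/5 (p(h) = h*(⅕) = h/5)
L = ⅕ (L = 1/(0 + 5) = 1/5 = ⅕ ≈ 0.20000)
(L + p(U))² = (⅕ + (⅕)*3)² = (⅕ + ⅗)² = (⅘)² = 16/25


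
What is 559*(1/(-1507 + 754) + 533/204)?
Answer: 74746685/51204 ≈ 1459.8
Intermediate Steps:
559*(1/(-1507 + 754) + 533/204) = 559*(1/(-753) + 533*(1/204)) = 559*(-1/753 + 533/204) = 559*(133715/51204) = 74746685/51204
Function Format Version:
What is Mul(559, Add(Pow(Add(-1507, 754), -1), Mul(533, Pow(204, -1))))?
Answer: Rational(74746685, 51204) ≈ 1459.8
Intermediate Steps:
Mul(559, Add(Pow(Add(-1507, 754), -1), Mul(533, Pow(204, -1)))) = Mul(559, Add(Pow(-753, -1), Mul(533, Rational(1, 204)))) = Mul(559, Add(Rational(-1, 753), Rational(533, 204))) = Mul(559, Rational(133715, 51204)) = Rational(74746685, 51204)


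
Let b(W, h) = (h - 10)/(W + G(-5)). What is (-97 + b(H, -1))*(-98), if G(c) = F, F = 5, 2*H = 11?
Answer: 28826/3 ≈ 9608.7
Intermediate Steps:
H = 11/2 (H = (½)*11 = 11/2 ≈ 5.5000)
G(c) = 5
b(W, h) = (-10 + h)/(5 + W) (b(W, h) = (h - 10)/(W + 5) = (-10 + h)/(5 + W))
(-97 + b(H, -1))*(-98) = (-97 + (-10 - 1)/(5 + 11/2))*(-98) = (-97 - 11/(21/2))*(-98) = (-97 + (2/21)*(-11))*(-98) = (-97 - 22/21)*(-98) = -2059/21*(-98) = 28826/3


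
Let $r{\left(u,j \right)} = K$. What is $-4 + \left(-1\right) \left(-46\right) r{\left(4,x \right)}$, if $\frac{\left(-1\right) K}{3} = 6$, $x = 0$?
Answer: $-832$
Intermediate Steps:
$K = -18$ ($K = \left(-3\right) 6 = -18$)
$r{\left(u,j \right)} = -18$
$-4 + \left(-1\right) \left(-46\right) r{\left(4,x \right)} = -4 + \left(-1\right) \left(-46\right) \left(-18\right) = -4 + 46 \left(-18\right) = -4 - 828 = -832$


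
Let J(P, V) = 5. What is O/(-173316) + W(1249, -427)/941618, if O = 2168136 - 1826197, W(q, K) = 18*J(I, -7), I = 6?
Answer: -12383089187/6276825588 ≈ -1.9728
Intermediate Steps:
W(q, K) = 90 (W(q, K) = 18*5 = 90)
O = 341939
O/(-173316) + W(1249, -427)/941618 = 341939/(-173316) + 90/941618 = 341939*(-1/173316) + 90*(1/941618) = -26303/13332 + 45/470809 = -12383089187/6276825588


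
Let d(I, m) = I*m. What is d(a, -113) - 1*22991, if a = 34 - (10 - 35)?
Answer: -29658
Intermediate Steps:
a = 59 (a = 34 - 1*(-25) = 34 + 25 = 59)
d(a, -113) - 1*22991 = 59*(-113) - 1*22991 = -6667 - 22991 = -29658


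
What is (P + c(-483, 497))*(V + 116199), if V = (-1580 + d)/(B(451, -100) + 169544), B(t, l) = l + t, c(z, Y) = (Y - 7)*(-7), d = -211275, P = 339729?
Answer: 1327803708691750/33979 ≈ 3.9077e+10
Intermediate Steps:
c(z, Y) = 49 - 7*Y (c(z, Y) = (-7 + Y)*(-7) = 49 - 7*Y)
V = -42571/33979 (V = (-1580 - 211275)/((-100 + 451) + 169544) = -212855/(351 + 169544) = -212855/169895 = -212855*1/169895 = -42571/33979 ≈ -1.2529)
(P + c(-483, 497))*(V + 116199) = (339729 + (49 - 7*497))*(-42571/33979 + 116199) = (339729 + (49 - 3479))*(3948283250/33979) = (339729 - 3430)*(3948283250/33979) = 336299*(3948283250/33979) = 1327803708691750/33979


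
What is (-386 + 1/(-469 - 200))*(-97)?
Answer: 25048795/669 ≈ 37442.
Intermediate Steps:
(-386 + 1/(-469 - 200))*(-97) = (-386 + 1/(-669))*(-97) = (-386 - 1/669)*(-97) = -258235/669*(-97) = 25048795/669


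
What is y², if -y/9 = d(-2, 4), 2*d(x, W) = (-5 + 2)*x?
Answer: 729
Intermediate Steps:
d(x, W) = -3*x/2 (d(x, W) = ((-5 + 2)*x)/2 = (-3*x)/2 = -3*x/2)
y = -27 (y = -(-27)*(-2)/2 = -9*3 = -27)
y² = (-27)² = 729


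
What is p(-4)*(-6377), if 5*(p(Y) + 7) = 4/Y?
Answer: 229572/5 ≈ 45914.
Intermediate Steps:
p(Y) = -7 + 4/(5*Y) (p(Y) = -7 + (4/Y)/5 = -7 + 4/(5*Y))
p(-4)*(-6377) = (-7 + (⅘)/(-4))*(-6377) = (-7 + (⅘)*(-¼))*(-6377) = (-7 - ⅕)*(-6377) = -36/5*(-6377) = 229572/5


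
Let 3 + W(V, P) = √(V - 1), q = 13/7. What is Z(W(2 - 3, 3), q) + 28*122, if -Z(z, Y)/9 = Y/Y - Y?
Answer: 23966/7 ≈ 3423.7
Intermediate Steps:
q = 13/7 (q = 13*(⅐) = 13/7 ≈ 1.8571)
W(V, P) = -3 + √(-1 + V) (W(V, P) = -3 + √(V - 1) = -3 + √(-1 + V))
Z(z, Y) = -9 + 9*Y (Z(z, Y) = -9*(Y/Y - Y) = -9*(1 - Y) = -9 + 9*Y)
Z(W(2 - 3, 3), q) + 28*122 = (-9 + 9*(13/7)) + 28*122 = (-9 + 117/7) + 3416 = 54/7 + 3416 = 23966/7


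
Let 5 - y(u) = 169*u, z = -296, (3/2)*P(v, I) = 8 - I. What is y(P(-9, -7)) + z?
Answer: -1981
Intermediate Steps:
P(v, I) = 16/3 - 2*I/3 (P(v, I) = 2*(8 - I)/3 = 16/3 - 2*I/3)
y(u) = 5 - 169*u
y(P(-9, -7)) + z = (5 - 169*(16/3 - ⅔*(-7))) - 296 = (5 - 169*(16/3 + 14/3)) - 296 = (5 - 169*10) - 296 = (5 - 1690) - 296 = -1685 - 296 = -1981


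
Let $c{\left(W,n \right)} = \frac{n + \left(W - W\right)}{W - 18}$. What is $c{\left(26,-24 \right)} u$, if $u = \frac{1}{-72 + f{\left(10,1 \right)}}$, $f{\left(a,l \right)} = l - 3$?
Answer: $\frac{3}{74} \approx 0.040541$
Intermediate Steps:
$f{\left(a,l \right)} = -3 + l$
$c{\left(W,n \right)} = \frac{n}{-18 + W}$ ($c{\left(W,n \right)} = \frac{n + 0}{-18 + W} = \frac{n}{-18 + W}$)
$u = - \frac{1}{74}$ ($u = \frac{1}{-72 + \left(-3 + 1\right)} = \frac{1}{-72 - 2} = \frac{1}{-74} = - \frac{1}{74} \approx -0.013514$)
$c{\left(26,-24 \right)} u = - \frac{24}{-18 + 26} \left(- \frac{1}{74}\right) = - \frac{24}{8} \left(- \frac{1}{74}\right) = \left(-24\right) \frac{1}{8} \left(- \frac{1}{74}\right) = \left(-3\right) \left(- \frac{1}{74}\right) = \frac{3}{74}$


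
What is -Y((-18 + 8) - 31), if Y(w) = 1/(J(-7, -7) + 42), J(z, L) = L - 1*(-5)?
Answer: -1/40 ≈ -0.025000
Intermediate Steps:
J(z, L) = 5 + L (J(z, L) = L + 5 = 5 + L)
Y(w) = 1/40 (Y(w) = 1/((5 - 7) + 42) = 1/(-2 + 42) = 1/40)
-Y((-18 + 8) - 31) = -1*1/40 = -1/40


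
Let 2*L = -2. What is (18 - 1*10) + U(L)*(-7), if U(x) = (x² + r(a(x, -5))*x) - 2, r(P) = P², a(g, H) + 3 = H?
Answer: 463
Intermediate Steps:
a(g, H) = -3 + H
L = -1 (L = (½)*(-2) = -1)
U(x) = -2 + x² + 64*x (U(x) = (x² + (-3 - 5)²*x) - 2 = (x² + (-8)²*x) - 2 = (x² + 64*x) - 2 = -2 + x² + 64*x)
(18 - 1*10) + U(L)*(-7) = (18 - 1*10) + (-2 + (-1)² + 64*(-1))*(-7) = (18 - 10) + (-2 + 1 - 64)*(-7) = 8 - 65*(-7) = 8 + 455 = 463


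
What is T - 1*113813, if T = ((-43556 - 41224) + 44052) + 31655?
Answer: -122886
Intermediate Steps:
T = -9073 (T = (-84780 + 44052) + 31655 = -40728 + 31655 = -9073)
T - 1*113813 = -9073 - 1*113813 = -9073 - 113813 = -122886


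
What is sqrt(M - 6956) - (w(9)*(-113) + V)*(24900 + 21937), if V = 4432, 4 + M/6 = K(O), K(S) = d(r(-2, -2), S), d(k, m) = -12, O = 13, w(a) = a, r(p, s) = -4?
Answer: -159948355 + 2*I*sqrt(1763) ≈ -1.5995e+8 + 83.976*I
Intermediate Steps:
K(S) = -12
M = -96 (M = -24 + 6*(-12) = -24 - 72 = -96)
sqrt(M - 6956) - (w(9)*(-113) + V)*(24900 + 21937) = sqrt(-96 - 6956) - (9*(-113) + 4432)*(24900 + 21937) = sqrt(-7052) - (-1017 + 4432)*46837 = 2*I*sqrt(1763) - 3415*46837 = 2*I*sqrt(1763) - 1*159948355 = 2*I*sqrt(1763) - 159948355 = -159948355 + 2*I*sqrt(1763)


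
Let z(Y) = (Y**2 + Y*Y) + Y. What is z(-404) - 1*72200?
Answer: 253828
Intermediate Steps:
z(Y) = Y + 2*Y**2 (z(Y) = (Y**2 + Y**2) + Y = 2*Y**2 + Y = Y + 2*Y**2)
z(-404) - 1*72200 = -404*(1 + 2*(-404)) - 1*72200 = -404*(1 - 808) - 72200 = -404*(-807) - 72200 = 326028 - 72200 = 253828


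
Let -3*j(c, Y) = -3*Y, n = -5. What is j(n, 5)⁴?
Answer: 625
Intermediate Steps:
j(c, Y) = Y (j(c, Y) = -(-1)*Y = Y)
j(n, 5)⁴ = 5⁴ = 625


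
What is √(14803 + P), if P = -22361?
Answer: I*√7558 ≈ 86.937*I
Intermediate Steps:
√(14803 + P) = √(14803 - 22361) = √(-7558) = I*√7558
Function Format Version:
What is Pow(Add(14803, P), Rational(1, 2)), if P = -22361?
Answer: Mul(I, Pow(7558, Rational(1, 2))) ≈ Mul(86.937, I)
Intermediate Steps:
Pow(Add(14803, P), Rational(1, 2)) = Pow(Add(14803, -22361), Rational(1, 2)) = Pow(-7558, Rational(1, 2)) = Mul(I, Pow(7558, Rational(1, 2)))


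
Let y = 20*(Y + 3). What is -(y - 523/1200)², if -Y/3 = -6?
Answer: -253489089529/1440000 ≈ -1.7603e+5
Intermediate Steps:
Y = 18 (Y = -3*(-6) = 18)
y = 420 (y = 20*(18 + 3) = 20*21 = 420)
-(y - 523/1200)² = -(420 - 523/1200)² = -(503477/1200)² = -1*253489089529/1440000 = -253489089529/1440000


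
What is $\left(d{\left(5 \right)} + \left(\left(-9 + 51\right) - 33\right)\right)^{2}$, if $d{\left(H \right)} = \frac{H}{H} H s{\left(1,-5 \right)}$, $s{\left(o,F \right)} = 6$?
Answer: $1521$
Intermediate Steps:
$d{\left(H \right)} = 6 H$ ($d{\left(H \right)} = \frac{H}{H} H 6 = 1 H 6 = H 6 = 6 H$)
$\left(d{\left(5 \right)} + \left(\left(-9 + 51\right) - 33\right)\right)^{2} = \left(6 \cdot 5 + \left(\left(-9 + 51\right) - 33\right)\right)^{2} = \left(30 + \left(42 - 33\right)\right)^{2} = \left(30 + 9\right)^{2} = 39^{2} = 1521$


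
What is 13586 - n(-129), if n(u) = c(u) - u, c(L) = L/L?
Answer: 13456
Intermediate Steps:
c(L) = 1
n(u) = 1 - u
13586 - n(-129) = 13586 - (1 - 1*(-129)) = 13586 - (1 + 129) = 13586 - 1*130 = 13586 - 130 = 13456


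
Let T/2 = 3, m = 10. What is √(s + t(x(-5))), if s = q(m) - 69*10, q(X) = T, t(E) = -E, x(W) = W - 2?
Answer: I*√677 ≈ 26.019*I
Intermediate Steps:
x(W) = -2 + W
T = 6 (T = 2*3 = 6)
q(X) = 6
s = -684 (s = 6 - 69*10 = 6 - 690 = -684)
√(s + t(x(-5))) = √(-684 - (-2 - 5)) = √(-684 - 1*(-7)) = √(-684 + 7) = √(-677) = I*√677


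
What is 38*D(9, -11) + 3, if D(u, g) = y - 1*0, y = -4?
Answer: -149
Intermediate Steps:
D(u, g) = -4 (D(u, g) = -4 - 1*0 = -4 + 0 = -4)
38*D(9, -11) + 3 = 38*(-4) + 3 = -152 + 3 = -149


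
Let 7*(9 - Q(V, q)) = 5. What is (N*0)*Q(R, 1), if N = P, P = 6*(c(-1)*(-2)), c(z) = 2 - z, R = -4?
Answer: 0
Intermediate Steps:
Q(V, q) = 58/7 (Q(V, q) = 9 - ⅐*5 = 9 - 5/7 = 58/7)
P = -36 (P = 6*((2 - 1*(-1))*(-2)) = 6*((2 + 1)*(-2)) = 6*(3*(-2)) = 6*(-6) = -36)
N = -36
(N*0)*Q(R, 1) = -36*0*(58/7) = 0*(58/7) = 0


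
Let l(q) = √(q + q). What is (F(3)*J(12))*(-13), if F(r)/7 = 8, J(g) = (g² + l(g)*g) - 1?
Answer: -104104 - 17472*√6 ≈ -1.4690e+5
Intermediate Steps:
l(q) = √2*√q (l(q) = √(2*q) = √2*√q)
J(g) = -1 + g² + √2*g^(3/2) (J(g) = (g² + (√2*√g)*g) - 1 = (g² + √2*g^(3/2)) - 1 = -1 + g² + √2*g^(3/2))
F(r) = 56 (F(r) = 7*8 = 56)
(F(3)*J(12))*(-13) = (56*(-1 + 12² + √2*12^(3/2)))*(-13) = (56*(-1 + 144 + √2*(24*√3)))*(-13) = (56*(-1 + 144 + 24*√6))*(-13) = (56*(143 + 24*√6))*(-13) = (8008 + 1344*√6)*(-13) = -104104 - 17472*√6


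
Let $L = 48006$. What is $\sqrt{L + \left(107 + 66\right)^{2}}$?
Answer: $\sqrt{77935} \approx 279.17$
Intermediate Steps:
$\sqrt{L + \left(107 + 66\right)^{2}} = \sqrt{48006 + \left(107 + 66\right)^{2}} = \sqrt{48006 + 173^{2}} = \sqrt{48006 + 29929} = \sqrt{77935}$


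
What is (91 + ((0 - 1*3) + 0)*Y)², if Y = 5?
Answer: 5776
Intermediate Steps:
(91 + ((0 - 1*3) + 0)*Y)² = (91 + ((0 - 1*3) + 0)*5)² = (91 + ((0 - 3) + 0)*5)² = (91 + (-3 + 0)*5)² = (91 - 3*5)² = (91 - 15)² = 76² = 5776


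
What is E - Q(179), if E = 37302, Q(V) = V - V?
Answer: 37302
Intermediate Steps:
Q(V) = 0
E - Q(179) = 37302 - 1*0 = 37302 + 0 = 37302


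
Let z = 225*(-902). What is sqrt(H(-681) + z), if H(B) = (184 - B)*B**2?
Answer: 3*sqrt(44550035) ≈ 20024.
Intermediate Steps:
z = -202950
H(B) = B**2*(184 - B)
sqrt(H(-681) + z) = sqrt((-681)**2*(184 - 1*(-681)) - 202950) = sqrt(463761*(184 + 681) - 202950) = sqrt(463761*865 - 202950) = sqrt(401153265 - 202950) = sqrt(400950315) = 3*sqrt(44550035)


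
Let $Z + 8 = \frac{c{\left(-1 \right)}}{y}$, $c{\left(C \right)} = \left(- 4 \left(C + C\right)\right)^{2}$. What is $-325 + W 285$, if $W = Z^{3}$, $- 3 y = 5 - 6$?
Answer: $1775408315$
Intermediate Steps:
$y = \frac{1}{3}$ ($y = - \frac{5 - 6}{3} = \left(- \frac{1}{3}\right) \left(-1\right) = \frac{1}{3} \approx 0.33333$)
$c{\left(C \right)} = 64 C^{2}$ ($c{\left(C \right)} = \left(- 4 \cdot 2 C\right)^{2} = \left(- 8 C\right)^{2} = 64 C^{2}$)
$Z = 184$ ($Z = -8 + 64 \left(-1\right)^{2} \frac{1}{\frac{1}{3}} = -8 + 64 \cdot 1 \cdot 3 = -8 + 64 \cdot 3 = -8 + 192 = 184$)
$W = 6229504$ ($W = 184^{3} = 6229504$)
$-325 + W 285 = -325 + 6229504 \cdot 285 = -325 + 1775408640 = 1775408315$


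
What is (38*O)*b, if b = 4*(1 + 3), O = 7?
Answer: 4256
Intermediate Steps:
b = 16 (b = 4*4 = 16)
(38*O)*b = (38*7)*16 = 266*16 = 4256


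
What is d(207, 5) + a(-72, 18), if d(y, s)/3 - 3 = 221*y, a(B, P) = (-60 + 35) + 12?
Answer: 137237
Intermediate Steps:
a(B, P) = -13 (a(B, P) = -25 + 12 = -13)
d(y, s) = 9 + 663*y (d(y, s) = 9 + 3*(221*y) = 9 + 663*y)
d(207, 5) + a(-72, 18) = (9 + 663*207) - 13 = (9 + 137241) - 13 = 137250 - 13 = 137237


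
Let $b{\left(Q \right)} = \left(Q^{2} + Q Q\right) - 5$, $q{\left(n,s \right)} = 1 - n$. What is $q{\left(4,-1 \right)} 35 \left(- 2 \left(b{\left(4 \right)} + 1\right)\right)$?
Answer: $5880$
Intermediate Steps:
$b{\left(Q \right)} = -5 + 2 Q^{2}$ ($b{\left(Q \right)} = \left(Q^{2} + Q^{2}\right) - 5 = 2 Q^{2} - 5 = -5 + 2 Q^{2}$)
$q{\left(4,-1 \right)} 35 \left(- 2 \left(b{\left(4 \right)} + 1\right)\right) = \left(1 - 4\right) 35 \left(- 2 \left(\left(-5 + 2 \cdot 4^{2}\right) + 1\right)\right) = \left(1 - 4\right) 35 \left(- 2 \left(\left(-5 + 2 \cdot 16\right) + 1\right)\right) = \left(-3\right) 35 \left(- 2 \left(\left(-5 + 32\right) + 1\right)\right) = - 105 \left(- 2 \left(27 + 1\right)\right) = - 105 \left(\left(-2\right) 28\right) = \left(-105\right) \left(-56\right) = 5880$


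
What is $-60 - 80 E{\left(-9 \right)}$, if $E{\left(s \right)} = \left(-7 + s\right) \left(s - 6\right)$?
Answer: $-19260$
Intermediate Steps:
$E{\left(s \right)} = \left(-7 + s\right) \left(-6 + s\right)$
$-60 - 80 E{\left(-9 \right)} = -60 - 80 \left(42 + \left(-9\right)^{2} - -117\right) = -60 - 80 \left(42 + 81 + 117\right) = -60 - 19200 = -19260$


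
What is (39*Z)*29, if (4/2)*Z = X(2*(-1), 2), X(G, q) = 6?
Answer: 3393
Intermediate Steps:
Z = 3 (Z = (½)*6 = 3)
(39*Z)*29 = (39*3)*29 = 117*29 = 3393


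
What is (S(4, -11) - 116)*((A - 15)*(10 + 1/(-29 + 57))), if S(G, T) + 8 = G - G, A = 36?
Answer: -26133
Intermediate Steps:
S(G, T) = -8 (S(G, T) = -8 + (G - G) = -8 + 0 = -8)
(S(4, -11) - 116)*((A - 15)*(10 + 1/(-29 + 57))) = (-8 - 116)*((36 - 15)*(10 + 1/(-29 + 57))) = -2604*(10 + 1/28) = -2604*281/28 = -124*843/4 = -26133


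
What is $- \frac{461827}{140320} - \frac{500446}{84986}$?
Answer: $- \frac{54735706071}{5962617760} \approx -9.1798$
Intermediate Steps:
$- \frac{461827}{140320} - \frac{500446}{84986} = \left(-461827\right) \frac{1}{140320} - \frac{250223}{42493} = - \frac{461827}{140320} - \frac{250223}{42493} = - \frac{54735706071}{5962617760}$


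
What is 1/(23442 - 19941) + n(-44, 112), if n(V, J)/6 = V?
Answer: -924263/3501 ≈ -264.00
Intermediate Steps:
n(V, J) = 6*V
1/(23442 - 19941) + n(-44, 112) = 1/(23442 - 19941) + 6*(-44) = 1/3501 - 264 = -924263/3501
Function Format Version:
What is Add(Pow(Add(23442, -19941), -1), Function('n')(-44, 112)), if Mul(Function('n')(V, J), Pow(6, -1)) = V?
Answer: Rational(-924263, 3501) ≈ -264.00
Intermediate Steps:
Function('n')(V, J) = Mul(6, V)
Add(Pow(Add(23442, -19941), -1), Function('n')(-44, 112)) = Add(Pow(Add(23442, -19941), -1), Mul(6, -44)) = Add(Pow(3501, -1), -264) = Add(Rational(1, 3501), -264) = Rational(-924263, 3501)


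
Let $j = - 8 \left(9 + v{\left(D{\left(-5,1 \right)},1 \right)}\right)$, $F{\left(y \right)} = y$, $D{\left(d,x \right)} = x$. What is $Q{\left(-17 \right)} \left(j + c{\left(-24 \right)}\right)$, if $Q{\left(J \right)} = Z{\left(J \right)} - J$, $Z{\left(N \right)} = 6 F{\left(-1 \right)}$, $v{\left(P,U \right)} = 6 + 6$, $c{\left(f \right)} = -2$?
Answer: $-1870$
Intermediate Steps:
$v{\left(P,U \right)} = 12$
$Z{\left(N \right)} = -6$ ($Z{\left(N \right)} = 6 \left(-1\right) = -6$)
$j = -168$ ($j = - 8 \left(9 + 12\right) = \left(-8\right) 21 = -168$)
$Q{\left(J \right)} = -6 - J$
$Q{\left(-17 \right)} \left(j + c{\left(-24 \right)}\right) = \left(-6 - -17\right) \left(-168 - 2\right) = \left(-6 + 17\right) \left(-170\right) = 11 \left(-170\right) = -1870$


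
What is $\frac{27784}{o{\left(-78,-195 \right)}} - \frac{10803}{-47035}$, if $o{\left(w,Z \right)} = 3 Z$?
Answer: $- \frac{260100137}{5503095} \approx -47.264$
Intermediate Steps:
$\frac{27784}{o{\left(-78,-195 \right)}} - \frac{10803}{-47035} = \frac{27784}{3 \left(-195\right)} - \frac{10803}{-47035} = \frac{27784}{-585} - - \frac{10803}{47035} = 27784 \left(- \frac{1}{585}\right) + \frac{10803}{47035} = - \frac{27784}{585} + \frac{10803}{47035} = - \frac{260100137}{5503095}$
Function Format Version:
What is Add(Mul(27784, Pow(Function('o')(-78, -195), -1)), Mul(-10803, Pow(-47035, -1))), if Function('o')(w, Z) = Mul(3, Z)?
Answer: Rational(-260100137, 5503095) ≈ -47.264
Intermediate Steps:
Add(Mul(27784, Pow(Function('o')(-78, -195), -1)), Mul(-10803, Pow(-47035, -1))) = Add(Mul(27784, Pow(Mul(3, -195), -1)), Mul(-10803, Pow(-47035, -1))) = Add(Mul(27784, Pow(-585, -1)), Mul(-10803, Rational(-1, 47035))) = Add(Mul(27784, Rational(-1, 585)), Rational(10803, 47035)) = Add(Rational(-27784, 585), Rational(10803, 47035)) = Rational(-260100137, 5503095)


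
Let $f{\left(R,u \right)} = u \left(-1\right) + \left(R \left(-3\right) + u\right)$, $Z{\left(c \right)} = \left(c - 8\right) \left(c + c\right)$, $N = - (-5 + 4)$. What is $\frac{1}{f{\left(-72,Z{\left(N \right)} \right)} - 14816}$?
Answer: $- \frac{1}{14600} \approx -6.8493 \cdot 10^{-5}$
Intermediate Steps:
$N = 1$ ($N = \left(-1\right) \left(-1\right) = 1$)
$Z{\left(c \right)} = 2 c \left(-8 + c\right)$ ($Z{\left(c \right)} = \left(-8 + c\right) 2 c = 2 c \left(-8 + c\right)$)
$f{\left(R,u \right)} = - 3 R$ ($f{\left(R,u \right)} = - u - \left(- u + 3 R\right) = - 3 R$)
$\frac{1}{f{\left(-72,Z{\left(N \right)} \right)} - 14816} = \frac{1}{\left(-3\right) \left(-72\right) - 14816} = \frac{1}{216 - 14816} = \frac{1}{-14600} = - \frac{1}{14600}$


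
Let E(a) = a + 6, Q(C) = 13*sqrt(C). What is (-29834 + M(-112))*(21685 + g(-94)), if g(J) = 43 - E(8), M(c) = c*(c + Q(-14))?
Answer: -375435060 - 31615584*I*sqrt(14) ≈ -3.7544e+8 - 1.1829e+8*I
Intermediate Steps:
E(a) = 6 + a
M(c) = c*(c + 13*I*sqrt(14)) (M(c) = c*(c + 13*sqrt(-14)) = c*(c + 13*(I*sqrt(14))) = c*(c + 13*I*sqrt(14)))
g(J) = 29 (g(J) = 43 - (6 + 8) = 43 - 1*14 = 43 - 14 = 29)
(-29834 + M(-112))*(21685 + g(-94)) = (-29834 - 112*(-112 + 13*I*sqrt(14)))*(21685 + 29) = (-29834 + (12544 - 1456*I*sqrt(14)))*21714 = (-17290 - 1456*I*sqrt(14))*21714 = -375435060 - 31615584*I*sqrt(14)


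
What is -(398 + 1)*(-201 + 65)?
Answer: 54264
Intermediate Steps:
-(398 + 1)*(-201 + 65) = -399*(-136) = -1*(-54264) = 54264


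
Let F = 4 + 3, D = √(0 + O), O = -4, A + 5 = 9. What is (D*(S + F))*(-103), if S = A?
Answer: -2266*I ≈ -2266.0*I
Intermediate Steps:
A = 4 (A = -5 + 9 = 4)
S = 4
D = 2*I (D = √(0 - 4) = √(-4) = 2*I ≈ 2.0*I)
F = 7
(D*(S + F))*(-103) = ((2*I)*(4 + 7))*(-103) = ((2*I)*11)*(-103) = (22*I)*(-103) = -2266*I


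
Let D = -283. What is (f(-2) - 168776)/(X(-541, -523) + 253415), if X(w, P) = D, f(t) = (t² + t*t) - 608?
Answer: -42344/63283 ≈ -0.66912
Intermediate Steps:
f(t) = -608 + 2*t² (f(t) = (t² + t²) - 608 = 2*t² - 608 = -608 + 2*t²)
X(w, P) = -283
(f(-2) - 168776)/(X(-541, -523) + 253415) = ((-608 + 2*(-2)²) - 168776)/(-283 + 253415) = ((-608 + 2*4) - 168776)/253132 = ((-608 + 8) - 168776)*(1/253132) = (-600 - 168776)*(1/253132) = -169376*1/253132 = -42344/63283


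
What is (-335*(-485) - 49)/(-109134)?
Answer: -27071/18189 ≈ -1.4883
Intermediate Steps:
(-335*(-485) - 49)/(-109134) = (162475 - 49)*(-1/109134) = 162426*(-1/109134) = -27071/18189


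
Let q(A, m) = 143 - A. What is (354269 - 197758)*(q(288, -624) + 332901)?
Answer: 52079974316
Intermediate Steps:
(354269 - 197758)*(q(288, -624) + 332901) = (354269 - 197758)*((143 - 1*288) + 332901) = 156511*((143 - 288) + 332901) = 156511*(-145 + 332901) = 156511*332756 = 52079974316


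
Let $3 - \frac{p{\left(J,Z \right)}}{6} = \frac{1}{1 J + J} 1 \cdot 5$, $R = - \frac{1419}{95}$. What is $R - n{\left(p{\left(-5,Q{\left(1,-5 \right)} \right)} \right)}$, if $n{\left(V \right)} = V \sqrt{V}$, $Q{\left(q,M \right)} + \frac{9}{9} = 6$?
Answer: $- \frac{1419}{95} - 21 \sqrt{21} \approx -111.17$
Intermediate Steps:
$R = - \frac{1419}{95}$ ($R = \left(-1419\right) \frac{1}{95} = - \frac{1419}{95} \approx -14.937$)
$Q{\left(q,M \right)} = 5$ ($Q{\left(q,M \right)} = -1 + 6 = 5$)
$p{\left(J,Z \right)} = 18 - \frac{15}{J}$ ($p{\left(J,Z \right)} = 18 - 6 \frac{1}{1 J + J} 1 \cdot 5 = 18 - 6 \frac{1}{J + J} 1 \cdot 5 = 18 - 6 \frac{1}{2 J} 1 \cdot 5 = 18 - 6 \frac{1}{2 J} 5 = 18 - 6 \frac{5}{2 J} = 18 - \frac{15}{J}$)
$n{\left(V \right)} = V^{\frac{3}{2}}$
$R - n{\left(p{\left(-5,Q{\left(1,-5 \right)} \right)} \right)} = - \frac{1419}{95} - \left(18 - \frac{15}{-5}\right)^{\frac{3}{2}} = - \frac{1419}{95} - \left(18 - -3\right)^{\frac{3}{2}} = - \frac{1419}{95} - \left(18 + 3\right)^{\frac{3}{2}} = - \frac{1419}{95} - 21^{\frac{3}{2}} = - \frac{1419}{95} - 21 \sqrt{21}$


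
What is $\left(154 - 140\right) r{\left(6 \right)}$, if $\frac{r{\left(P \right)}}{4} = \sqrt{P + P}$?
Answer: $112 \sqrt{3} \approx 193.99$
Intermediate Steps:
$r{\left(P \right)} = 4 \sqrt{2} \sqrt{P}$ ($r{\left(P \right)} = 4 \sqrt{P + P} = 4 \sqrt{2 P} = 4 \sqrt{2} \sqrt{P}$)
$\left(154 - 140\right) r{\left(6 \right)} = \left(154 - 140\right) 4 \sqrt{2} \sqrt{6} = 14 \cdot 8 \sqrt{3} = 112 \sqrt{3}$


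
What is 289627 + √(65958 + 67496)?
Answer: 289627 + √133454 ≈ 2.8999e+5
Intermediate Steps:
289627 + √(65958 + 67496) = 289627 + √133454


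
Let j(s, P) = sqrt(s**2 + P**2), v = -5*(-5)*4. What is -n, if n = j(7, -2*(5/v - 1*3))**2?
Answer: -8381/100 ≈ -83.810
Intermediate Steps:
v = 100 (v = 25*4 = 100)
j(s, P) = sqrt(P**2 + s**2)
n = 8381/100 (n = (sqrt((-2*(5/100 - 1*3))**2 + 7**2))**2 = (sqrt((-2*(5*(1/100) - 3))**2 + 49))**2 = (sqrt((-2*(1/20 - 3))**2 + 49))**2 = (sqrt((-2*(-59/20))**2 + 49))**2 = (sqrt((59/10)**2 + 49))**2 = (sqrt(3481/100 + 49))**2 = (sqrt(8381/100))**2 = (17*sqrt(29)/10)**2 = 8381/100 ≈ 83.810)
-n = -1*8381/100 = -8381/100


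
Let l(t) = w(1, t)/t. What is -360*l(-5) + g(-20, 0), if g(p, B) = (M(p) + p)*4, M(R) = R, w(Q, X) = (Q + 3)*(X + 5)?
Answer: -160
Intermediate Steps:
w(Q, X) = (3 + Q)*(5 + X)
g(p, B) = 8*p (g(p, B) = (p + p)*4 = (2*p)*4 = 8*p)
l(t) = (20 + 4*t)/t (l(t) = (15 + 3*t + 5*1 + 1*t)/t = (15 + 3*t + 5 + t)/t = (20 + 4*t)/t)
-360*l(-5) + g(-20, 0) = -360*(4 + 20/(-5)) + 8*(-20) = -360*(4 + 20*(-⅕)) - 160 = -360*(4 - 4) - 160 = -360*0 - 160 = 0 - 160 = -160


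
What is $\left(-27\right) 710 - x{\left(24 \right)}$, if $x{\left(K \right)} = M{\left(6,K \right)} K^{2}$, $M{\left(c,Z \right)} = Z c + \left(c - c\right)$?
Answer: $-102114$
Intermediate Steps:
$M{\left(c,Z \right)} = Z c$ ($M{\left(c,Z \right)} = Z c + 0 = Z c$)
$x{\left(K \right)} = 6 K^{3}$ ($x{\left(K \right)} = K 6 K^{2} = 6 K K^{2} = 6 K^{3}$)
$\left(-27\right) 710 - x{\left(24 \right)} = \left(-27\right) 710 - 6 \cdot 24^{3} = -19170 - 6 \cdot 13824 = -19170 - 82944 = -102114$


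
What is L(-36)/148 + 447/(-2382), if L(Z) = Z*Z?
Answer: 251743/29378 ≈ 8.5691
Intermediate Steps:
L(Z) = Z²
L(-36)/148 + 447/(-2382) = (-36)²/148 + 447/(-2382) = 1296*(1/148) + 447*(-1/2382) = 324/37 - 149/794 = 251743/29378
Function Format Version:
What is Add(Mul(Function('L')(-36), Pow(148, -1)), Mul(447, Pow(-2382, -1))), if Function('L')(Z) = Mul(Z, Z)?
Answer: Rational(251743, 29378) ≈ 8.5691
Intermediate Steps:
Function('L')(Z) = Pow(Z, 2)
Add(Mul(Function('L')(-36), Pow(148, -1)), Mul(447, Pow(-2382, -1))) = Add(Mul(Pow(-36, 2), Pow(148, -1)), Mul(447, Pow(-2382, -1))) = Add(Mul(1296, Rational(1, 148)), Mul(447, Rational(-1, 2382))) = Add(Rational(324, 37), Rational(-149, 794)) = Rational(251743, 29378)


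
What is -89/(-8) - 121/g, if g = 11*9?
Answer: 713/72 ≈ 9.9028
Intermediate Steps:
g = 99
-89/(-8) - 121/g = -89/(-8) - 121/99 = -89*(-⅛) - 121*1/99 = 89/8 - 11/9 = 713/72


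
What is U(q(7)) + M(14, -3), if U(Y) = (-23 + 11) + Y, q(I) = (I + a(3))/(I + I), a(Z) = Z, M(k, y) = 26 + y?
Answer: 82/7 ≈ 11.714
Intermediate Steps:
q(I) = (3 + I)/(2*I) (q(I) = (I + 3)/(I + I) = (3 + I)/((2*I)) = (3 + I)*(1/(2*I)) = (3 + I)/(2*I))
U(Y) = -12 + Y
U(q(7)) + M(14, -3) = (-12 + (½)*(3 + 7)/7) + (26 - 3) = (-12 + (½)*(⅐)*10) + 23 = (-12 + 5/7) + 23 = -79/7 + 23 = 82/7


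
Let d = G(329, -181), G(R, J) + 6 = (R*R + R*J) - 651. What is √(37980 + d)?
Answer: √86015 ≈ 293.28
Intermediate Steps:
G(R, J) = -657 + R² + J*R (G(R, J) = -6 + ((R*R + R*J) - 651) = -6 + ((R² + J*R) - 651) = -6 + (-651 + R² + J*R) = -657 + R² + J*R)
d = 48035 (d = -657 + 329² - 181*329 = -657 + 108241 - 59549 = 48035)
√(37980 + d) = √(37980 + 48035) = √86015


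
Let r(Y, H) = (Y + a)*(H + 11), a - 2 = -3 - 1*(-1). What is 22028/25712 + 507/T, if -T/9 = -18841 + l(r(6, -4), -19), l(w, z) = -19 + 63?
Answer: 311631569/362481348 ≈ 0.85972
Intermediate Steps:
a = 0 (a = 2 + (-3 - 1*(-1)) = 2 + (-3 + 1) = 2 - 2 = 0)
r(Y, H) = Y*(11 + H) (r(Y, H) = (Y + 0)*(H + 11) = Y*(11 + H))
l(w, z) = 44
T = 169173 (T = -9*(-18841 + 44) = -9*(-18797) = 169173)
22028/25712 + 507/T = 22028/25712 + 507/169173 = 22028*(1/25712) + 507*(1/169173) = 5507/6428 + 169/56391 = 311631569/362481348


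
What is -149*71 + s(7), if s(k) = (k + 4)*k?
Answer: -10502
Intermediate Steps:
s(k) = k*(4 + k) (s(k) = (4 + k)*k = k*(4 + k))
-149*71 + s(7) = -149*71 + 7*(4 + 7) = -10579 + 7*11 = -10579 + 77 = -10502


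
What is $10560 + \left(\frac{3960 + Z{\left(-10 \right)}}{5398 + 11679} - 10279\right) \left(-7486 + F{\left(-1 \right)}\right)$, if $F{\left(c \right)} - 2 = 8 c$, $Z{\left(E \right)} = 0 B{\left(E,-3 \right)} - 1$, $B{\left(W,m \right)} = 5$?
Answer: $\frac{1315255018928}{17077} \approx 7.7019 \cdot 10^{7}$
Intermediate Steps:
$Z{\left(E \right)} = -1$ ($Z{\left(E \right)} = 0 \cdot 5 - 1 = 0 - 1 = -1$)
$F{\left(c \right)} = 2 + 8 c$
$10560 + \left(\frac{3960 + Z{\left(-10 \right)}}{5398 + 11679} - 10279\right) \left(-7486 + F{\left(-1 \right)}\right) = 10560 + \left(\frac{3960 - 1}{5398 + 11679} - 10279\right) \left(-7486 + \left(2 + 8 \left(-1\right)\right)\right) = 10560 + \left(\frac{3959}{17077} - 10279\right) \left(-7486 + \left(2 - 8\right)\right) = 10560 + \left(3959 \cdot \frac{1}{17077} - 10279\right) \left(-7486 - 6\right) = 10560 + \left(\frac{3959}{17077} - 10279\right) \left(-7492\right) = 10560 - - \frac{1315074685808}{17077} = 10560 + \frac{1315074685808}{17077} = \frac{1315255018928}{17077}$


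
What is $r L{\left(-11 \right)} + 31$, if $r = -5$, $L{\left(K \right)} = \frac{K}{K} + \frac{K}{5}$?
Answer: $37$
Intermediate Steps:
$L{\left(K \right)} = 1 + \frac{K}{5}$ ($L{\left(K \right)} = 1 + K \frac{1}{5} = 1 + \frac{K}{5}$)
$r L{\left(-11 \right)} + 31 = - 5 \left(1 + \frac{1}{5} \left(-11\right)\right) + 31 = - 5 \left(1 - \frac{11}{5}\right) + 31 = \left(-5\right) \left(- \frac{6}{5}\right) + 31 = 6 + 31 = 37$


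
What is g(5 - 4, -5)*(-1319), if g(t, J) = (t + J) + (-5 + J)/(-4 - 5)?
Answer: 34294/9 ≈ 3810.4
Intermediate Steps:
g(t, J) = 5/9 + t + 8*J/9 (g(t, J) = (J + t) + (-5 + J)/(-9) = (J + t) + (-5 + J)*(-1/9) = (J + t) + (5/9 - J/9) = 5/9 + t + 8*J/9)
g(5 - 4, -5)*(-1319) = (5/9 + (5 - 4) + (8/9)*(-5))*(-1319) = (5/9 + 1 - 40/9)*(-1319) = -26/9*(-1319) = 34294/9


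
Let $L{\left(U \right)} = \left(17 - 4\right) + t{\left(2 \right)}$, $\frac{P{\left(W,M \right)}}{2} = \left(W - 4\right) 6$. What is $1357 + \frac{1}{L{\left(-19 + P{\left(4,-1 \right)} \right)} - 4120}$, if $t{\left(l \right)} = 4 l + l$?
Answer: $\frac{5559628}{4097} \approx 1357.0$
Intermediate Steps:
$t{\left(l \right)} = 5 l$
$P{\left(W,M \right)} = -48 + 12 W$ ($P{\left(W,M \right)} = 2 \left(W - 4\right) 6 = 2 \left(-4 + W\right) 6 = 2 \left(-24 + 6 W\right) = -48 + 12 W$)
$L{\left(U \right)} = 23$ ($L{\left(U \right)} = \left(17 - 4\right) + 5 \cdot 2 = \left(17 - 4\right) + 10 = 13 + 10 = 23$)
$1357 + \frac{1}{L{\left(-19 + P{\left(4,-1 \right)} \right)} - 4120} = 1357 + \frac{1}{23 - 4120} = 1357 + \frac{1}{-4097} = 1357 - \frac{1}{4097} = \frac{5559628}{4097}$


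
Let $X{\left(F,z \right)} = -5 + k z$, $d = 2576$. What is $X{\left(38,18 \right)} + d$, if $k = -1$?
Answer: $2553$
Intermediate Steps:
$X{\left(F,z \right)} = -5 - z$
$X{\left(38,18 \right)} + d = \left(-5 - 18\right) + 2576 = -23 + 2576 = 2553$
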